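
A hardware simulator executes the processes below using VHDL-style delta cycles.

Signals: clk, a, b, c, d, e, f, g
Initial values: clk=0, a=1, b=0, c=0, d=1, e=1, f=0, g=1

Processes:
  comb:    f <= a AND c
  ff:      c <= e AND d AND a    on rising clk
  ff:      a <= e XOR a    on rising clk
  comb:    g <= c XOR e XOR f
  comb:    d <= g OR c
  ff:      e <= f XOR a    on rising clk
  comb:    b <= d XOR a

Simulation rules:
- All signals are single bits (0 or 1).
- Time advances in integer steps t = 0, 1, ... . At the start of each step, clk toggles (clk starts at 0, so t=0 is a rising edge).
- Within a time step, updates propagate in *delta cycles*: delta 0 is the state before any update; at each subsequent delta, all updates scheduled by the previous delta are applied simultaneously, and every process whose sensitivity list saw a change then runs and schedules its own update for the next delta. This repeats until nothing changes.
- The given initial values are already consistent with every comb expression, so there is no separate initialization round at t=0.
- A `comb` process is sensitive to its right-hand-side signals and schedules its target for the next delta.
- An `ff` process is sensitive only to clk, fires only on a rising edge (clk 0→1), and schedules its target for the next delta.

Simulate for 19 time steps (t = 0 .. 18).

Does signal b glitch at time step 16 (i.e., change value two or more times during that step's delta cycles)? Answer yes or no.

t0.Δ0 a=1 c=0 e=1 d=1 clk=0 f=0 g=1 b=0
t0.Δ1 a=1 c=0 e=1 d=1 clk=1 f=0 g=1 b=0
t0.Δ2 a=0 c=1 e=1 d=1 clk=1 f=0 g=1 b=0
t0.Δ3 a=0 c=1 e=1 d=1 clk=1 f=0 g=0 b=1
t1.Δ0 a=0 c=1 e=1 d=1 clk=1 f=0 g=0 b=1
t1.Δ1 a=0 c=1 e=1 d=1 clk=0 f=0 g=0 b=1
t2.Δ0 a=0 c=1 e=1 d=1 clk=0 f=0 g=0 b=1
t2.Δ1 a=0 c=1 e=1 d=1 clk=1 f=0 g=0 b=1
t2.Δ2 a=1 c=0 e=0 d=1 clk=1 f=0 g=0 b=1
t2.Δ3 a=1 c=0 e=0 d=0 clk=1 f=0 g=0 b=0
t2.Δ4 a=1 c=0 e=0 d=0 clk=1 f=0 g=0 b=1
t3.Δ0 a=1 c=0 e=0 d=0 clk=1 f=0 g=0 b=1
t3.Δ1 a=1 c=0 e=0 d=0 clk=0 f=0 g=0 b=1
t4.Δ0 a=1 c=0 e=0 d=0 clk=0 f=0 g=0 b=1
t4.Δ1 a=1 c=0 e=0 d=0 clk=1 f=0 g=0 b=1
t4.Δ2 a=1 c=0 e=1 d=0 clk=1 f=0 g=0 b=1
t4.Δ3 a=1 c=0 e=1 d=0 clk=1 f=0 g=1 b=1
t4.Δ4 a=1 c=0 e=1 d=1 clk=1 f=0 g=1 b=1
t4.Δ5 a=1 c=0 e=1 d=1 clk=1 f=0 g=1 b=0
t5.Δ0 a=1 c=0 e=1 d=1 clk=1 f=0 g=1 b=0
t5.Δ1 a=1 c=0 e=1 d=1 clk=0 f=0 g=1 b=0
t6.Δ0 a=1 c=0 e=1 d=1 clk=0 f=0 g=1 b=0
t6.Δ1 a=1 c=0 e=1 d=1 clk=1 f=0 g=1 b=0
t6.Δ2 a=0 c=1 e=1 d=1 clk=1 f=0 g=1 b=0
t6.Δ3 a=0 c=1 e=1 d=1 clk=1 f=0 g=0 b=1
t7.Δ0 a=0 c=1 e=1 d=1 clk=1 f=0 g=0 b=1
t7.Δ1 a=0 c=1 e=1 d=1 clk=0 f=0 g=0 b=1
t8.Δ0 a=0 c=1 e=1 d=1 clk=0 f=0 g=0 b=1
t8.Δ1 a=0 c=1 e=1 d=1 clk=1 f=0 g=0 b=1
t8.Δ2 a=1 c=0 e=0 d=1 clk=1 f=0 g=0 b=1
t8.Δ3 a=1 c=0 e=0 d=0 clk=1 f=0 g=0 b=0
t8.Δ4 a=1 c=0 e=0 d=0 clk=1 f=0 g=0 b=1
t9.Δ0 a=1 c=0 e=0 d=0 clk=1 f=0 g=0 b=1
t9.Δ1 a=1 c=0 e=0 d=0 clk=0 f=0 g=0 b=1
t10.Δ0 a=1 c=0 e=0 d=0 clk=0 f=0 g=0 b=1
t10.Δ1 a=1 c=0 e=0 d=0 clk=1 f=0 g=0 b=1
t10.Δ2 a=1 c=0 e=1 d=0 clk=1 f=0 g=0 b=1
t10.Δ3 a=1 c=0 e=1 d=0 clk=1 f=0 g=1 b=1
t10.Δ4 a=1 c=0 e=1 d=1 clk=1 f=0 g=1 b=1
t10.Δ5 a=1 c=0 e=1 d=1 clk=1 f=0 g=1 b=0
t11.Δ0 a=1 c=0 e=1 d=1 clk=1 f=0 g=1 b=0
t11.Δ1 a=1 c=0 e=1 d=1 clk=0 f=0 g=1 b=0
t12.Δ0 a=1 c=0 e=1 d=1 clk=0 f=0 g=1 b=0
t12.Δ1 a=1 c=0 e=1 d=1 clk=1 f=0 g=1 b=0
t12.Δ2 a=0 c=1 e=1 d=1 clk=1 f=0 g=1 b=0
t12.Δ3 a=0 c=1 e=1 d=1 clk=1 f=0 g=0 b=1
t13.Δ0 a=0 c=1 e=1 d=1 clk=1 f=0 g=0 b=1
t13.Δ1 a=0 c=1 e=1 d=1 clk=0 f=0 g=0 b=1
t14.Δ0 a=0 c=1 e=1 d=1 clk=0 f=0 g=0 b=1
t14.Δ1 a=0 c=1 e=1 d=1 clk=1 f=0 g=0 b=1
t14.Δ2 a=1 c=0 e=0 d=1 clk=1 f=0 g=0 b=1
t14.Δ3 a=1 c=0 e=0 d=0 clk=1 f=0 g=0 b=0
t14.Δ4 a=1 c=0 e=0 d=0 clk=1 f=0 g=0 b=1
t15.Δ0 a=1 c=0 e=0 d=0 clk=1 f=0 g=0 b=1
t15.Δ1 a=1 c=0 e=0 d=0 clk=0 f=0 g=0 b=1
t16.Δ0 a=1 c=0 e=0 d=0 clk=0 f=0 g=0 b=1
t16.Δ1 a=1 c=0 e=0 d=0 clk=1 f=0 g=0 b=1
t16.Δ2 a=1 c=0 e=1 d=0 clk=1 f=0 g=0 b=1
t16.Δ3 a=1 c=0 e=1 d=0 clk=1 f=0 g=1 b=1
t16.Δ4 a=1 c=0 e=1 d=1 clk=1 f=0 g=1 b=1
t16.Δ5 a=1 c=0 e=1 d=1 clk=1 f=0 g=1 b=0
t17.Δ0 a=1 c=0 e=1 d=1 clk=1 f=0 g=1 b=0
t17.Δ1 a=1 c=0 e=1 d=1 clk=0 f=0 g=1 b=0
t18.Δ0 a=1 c=0 e=1 d=1 clk=0 f=0 g=1 b=0
t18.Δ1 a=1 c=0 e=1 d=1 clk=1 f=0 g=1 b=0
t18.Δ2 a=0 c=1 e=1 d=1 clk=1 f=0 g=1 b=0
t18.Δ3 a=0 c=1 e=1 d=1 clk=1 f=0 g=0 b=1

no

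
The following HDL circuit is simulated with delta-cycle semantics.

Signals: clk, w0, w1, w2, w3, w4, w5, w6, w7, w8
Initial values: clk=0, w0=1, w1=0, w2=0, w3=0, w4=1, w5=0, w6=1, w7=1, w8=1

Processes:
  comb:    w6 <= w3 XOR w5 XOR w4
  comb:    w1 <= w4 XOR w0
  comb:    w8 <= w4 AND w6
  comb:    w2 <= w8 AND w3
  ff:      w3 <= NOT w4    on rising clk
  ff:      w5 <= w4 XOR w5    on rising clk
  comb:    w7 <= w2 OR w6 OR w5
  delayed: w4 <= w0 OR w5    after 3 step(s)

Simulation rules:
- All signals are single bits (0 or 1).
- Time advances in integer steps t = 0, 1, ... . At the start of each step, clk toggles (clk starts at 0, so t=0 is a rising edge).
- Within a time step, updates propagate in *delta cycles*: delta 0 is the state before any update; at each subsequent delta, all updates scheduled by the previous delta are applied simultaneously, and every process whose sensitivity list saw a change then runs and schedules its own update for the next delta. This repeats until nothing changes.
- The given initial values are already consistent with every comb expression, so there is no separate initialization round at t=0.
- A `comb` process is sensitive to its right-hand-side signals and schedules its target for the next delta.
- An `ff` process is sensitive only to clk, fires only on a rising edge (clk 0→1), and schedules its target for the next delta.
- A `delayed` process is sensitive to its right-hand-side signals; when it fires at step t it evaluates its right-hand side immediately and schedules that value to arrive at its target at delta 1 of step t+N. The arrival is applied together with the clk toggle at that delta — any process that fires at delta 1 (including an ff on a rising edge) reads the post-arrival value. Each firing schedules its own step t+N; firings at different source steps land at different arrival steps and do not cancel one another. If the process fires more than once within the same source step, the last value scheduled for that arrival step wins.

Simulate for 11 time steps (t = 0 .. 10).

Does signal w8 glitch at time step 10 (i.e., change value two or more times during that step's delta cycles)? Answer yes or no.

[bits: w8,w1,w6,w0,w3,w4,w7,w5,clk,w2]
t=0: Δ0=1011011000 Δ1=1011011010 Δ2=1011011110 Δ3=1001011110 Δ4=0001011110 | 4Δ
t=1: Δ0=0001011110 Δ1=0001011100 | 1Δ
t=2: Δ0=0001011100 Δ1=0001011110 Δ2=0001011010 Δ3=0011010010 Δ4=1011011010 | 4Δ
t=3: Δ0=1011011010 Δ1=1011011000 | 1Δ
t=4: Δ0=1011011000 Δ1=1011011010 Δ2=1011011110 Δ3=1001011110 Δ4=0001011110 | 4Δ
t=5: Δ0=0001011110 Δ1=0001011100 | 1Δ
t=6: Δ0=0001011100 Δ1=0001011110 Δ2=0001011010 Δ3=0011010010 Δ4=1011011010 | 4Δ
t=7: Δ0=1011011010 Δ1=1011011000 | 1Δ
t=8: Δ0=1011011000 Δ1=1011011010 Δ2=1011011110 Δ3=1001011110 Δ4=0001011110 | 4Δ
t=9: Δ0=0001011110 Δ1=0001011100 | 1Δ
t=10: Δ0=0001011100 Δ1=0001011110 Δ2=0001011010 Δ3=0011010010 Δ4=1011011010 | 4Δ

no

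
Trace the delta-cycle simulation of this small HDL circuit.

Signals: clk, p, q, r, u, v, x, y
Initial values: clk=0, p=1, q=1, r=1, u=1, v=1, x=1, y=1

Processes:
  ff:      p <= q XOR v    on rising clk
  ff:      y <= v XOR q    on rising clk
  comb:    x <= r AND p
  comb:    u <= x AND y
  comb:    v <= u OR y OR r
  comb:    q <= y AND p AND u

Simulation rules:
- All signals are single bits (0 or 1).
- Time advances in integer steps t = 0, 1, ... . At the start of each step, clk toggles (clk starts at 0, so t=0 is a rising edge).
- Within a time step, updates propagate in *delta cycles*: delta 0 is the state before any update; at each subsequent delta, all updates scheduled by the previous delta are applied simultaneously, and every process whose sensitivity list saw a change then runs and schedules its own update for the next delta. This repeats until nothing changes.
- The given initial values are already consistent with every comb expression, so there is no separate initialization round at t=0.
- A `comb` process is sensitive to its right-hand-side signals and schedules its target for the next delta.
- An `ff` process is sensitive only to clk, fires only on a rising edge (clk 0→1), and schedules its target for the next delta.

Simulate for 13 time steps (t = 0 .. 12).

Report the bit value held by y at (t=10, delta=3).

1

t0.Δ0 q=1 u=1 r=1 clk=0 y=1 v=1 p=1 x=1
t0.Δ1 q=1 u=1 r=1 clk=1 y=1 v=1 p=1 x=1
t0.Δ2 q=1 u=1 r=1 clk=1 y=0 v=1 p=0 x=1
t0.Δ3 q=0 u=0 r=1 clk=1 y=0 v=1 p=0 x=0
t1.Δ0 q=0 u=0 r=1 clk=1 y=0 v=1 p=0 x=0
t1.Δ1 q=0 u=0 r=1 clk=0 y=0 v=1 p=0 x=0
t2.Δ0 q=0 u=0 r=1 clk=0 y=0 v=1 p=0 x=0
t2.Δ1 q=0 u=0 r=1 clk=1 y=0 v=1 p=0 x=0
t2.Δ2 q=0 u=0 r=1 clk=1 y=1 v=1 p=1 x=0
t2.Δ3 q=0 u=0 r=1 clk=1 y=1 v=1 p=1 x=1
t2.Δ4 q=0 u=1 r=1 clk=1 y=1 v=1 p=1 x=1
t2.Δ5 q=1 u=1 r=1 clk=1 y=1 v=1 p=1 x=1
t3.Δ0 q=1 u=1 r=1 clk=1 y=1 v=1 p=1 x=1
t3.Δ1 q=1 u=1 r=1 clk=0 y=1 v=1 p=1 x=1
t4.Δ0 q=1 u=1 r=1 clk=0 y=1 v=1 p=1 x=1
t4.Δ1 q=1 u=1 r=1 clk=1 y=1 v=1 p=1 x=1
t4.Δ2 q=1 u=1 r=1 clk=1 y=0 v=1 p=0 x=1
t4.Δ3 q=0 u=0 r=1 clk=1 y=0 v=1 p=0 x=0
t5.Δ0 q=0 u=0 r=1 clk=1 y=0 v=1 p=0 x=0
t5.Δ1 q=0 u=0 r=1 clk=0 y=0 v=1 p=0 x=0
t6.Δ0 q=0 u=0 r=1 clk=0 y=0 v=1 p=0 x=0
t6.Δ1 q=0 u=0 r=1 clk=1 y=0 v=1 p=0 x=0
t6.Δ2 q=0 u=0 r=1 clk=1 y=1 v=1 p=1 x=0
t6.Δ3 q=0 u=0 r=1 clk=1 y=1 v=1 p=1 x=1
t6.Δ4 q=0 u=1 r=1 clk=1 y=1 v=1 p=1 x=1
t6.Δ5 q=1 u=1 r=1 clk=1 y=1 v=1 p=1 x=1
t7.Δ0 q=1 u=1 r=1 clk=1 y=1 v=1 p=1 x=1
t7.Δ1 q=1 u=1 r=1 clk=0 y=1 v=1 p=1 x=1
t8.Δ0 q=1 u=1 r=1 clk=0 y=1 v=1 p=1 x=1
t8.Δ1 q=1 u=1 r=1 clk=1 y=1 v=1 p=1 x=1
t8.Δ2 q=1 u=1 r=1 clk=1 y=0 v=1 p=0 x=1
t8.Δ3 q=0 u=0 r=1 clk=1 y=0 v=1 p=0 x=0
t9.Δ0 q=0 u=0 r=1 clk=1 y=0 v=1 p=0 x=0
t9.Δ1 q=0 u=0 r=1 clk=0 y=0 v=1 p=0 x=0
t10.Δ0 q=0 u=0 r=1 clk=0 y=0 v=1 p=0 x=0
t10.Δ1 q=0 u=0 r=1 clk=1 y=0 v=1 p=0 x=0
t10.Δ2 q=0 u=0 r=1 clk=1 y=1 v=1 p=1 x=0
t10.Δ3 q=0 u=0 r=1 clk=1 y=1 v=1 p=1 x=1
t10.Δ4 q=0 u=1 r=1 clk=1 y=1 v=1 p=1 x=1
t10.Δ5 q=1 u=1 r=1 clk=1 y=1 v=1 p=1 x=1
t11.Δ0 q=1 u=1 r=1 clk=1 y=1 v=1 p=1 x=1
t11.Δ1 q=1 u=1 r=1 clk=0 y=1 v=1 p=1 x=1
t12.Δ0 q=1 u=1 r=1 clk=0 y=1 v=1 p=1 x=1
t12.Δ1 q=1 u=1 r=1 clk=1 y=1 v=1 p=1 x=1
t12.Δ2 q=1 u=1 r=1 clk=1 y=0 v=1 p=0 x=1
t12.Δ3 q=0 u=0 r=1 clk=1 y=0 v=1 p=0 x=0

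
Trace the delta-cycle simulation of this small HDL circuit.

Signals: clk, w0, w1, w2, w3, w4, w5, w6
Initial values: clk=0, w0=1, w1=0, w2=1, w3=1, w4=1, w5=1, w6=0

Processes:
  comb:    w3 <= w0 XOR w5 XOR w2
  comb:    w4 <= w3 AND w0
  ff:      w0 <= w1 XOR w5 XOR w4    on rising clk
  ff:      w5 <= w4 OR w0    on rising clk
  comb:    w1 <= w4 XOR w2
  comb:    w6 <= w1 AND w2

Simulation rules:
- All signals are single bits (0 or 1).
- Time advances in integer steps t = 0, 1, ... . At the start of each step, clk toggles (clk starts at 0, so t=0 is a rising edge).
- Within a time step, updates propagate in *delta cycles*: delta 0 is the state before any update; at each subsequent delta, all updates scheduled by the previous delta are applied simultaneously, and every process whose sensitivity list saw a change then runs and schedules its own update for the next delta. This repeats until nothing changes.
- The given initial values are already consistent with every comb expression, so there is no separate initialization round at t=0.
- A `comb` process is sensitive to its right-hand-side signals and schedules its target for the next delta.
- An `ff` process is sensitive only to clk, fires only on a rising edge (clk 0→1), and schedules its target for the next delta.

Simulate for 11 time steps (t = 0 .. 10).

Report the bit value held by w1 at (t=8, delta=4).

1

t0.Δ0 w3=1 clk=0 w6=0 w4=1 w0=1 w5=1 w2=1 w1=0
t0.Δ1 w3=1 clk=1 w6=0 w4=1 w0=1 w5=1 w2=1 w1=0
t0.Δ2 w3=1 clk=1 w6=0 w4=1 w0=0 w5=1 w2=1 w1=0
t0.Δ3 w3=0 clk=1 w6=0 w4=0 w0=0 w5=1 w2=1 w1=0
t0.Δ4 w3=0 clk=1 w6=0 w4=0 w0=0 w5=1 w2=1 w1=1
t0.Δ5 w3=0 clk=1 w6=1 w4=0 w0=0 w5=1 w2=1 w1=1
t1.Δ0 w3=0 clk=1 w6=1 w4=0 w0=0 w5=1 w2=1 w1=1
t1.Δ1 w3=0 clk=0 w6=1 w4=0 w0=0 w5=1 w2=1 w1=1
t2.Δ0 w3=0 clk=0 w6=1 w4=0 w0=0 w5=1 w2=1 w1=1
t2.Δ1 w3=0 clk=1 w6=1 w4=0 w0=0 w5=1 w2=1 w1=1
t2.Δ2 w3=0 clk=1 w6=1 w4=0 w0=0 w5=0 w2=1 w1=1
t2.Δ3 w3=1 clk=1 w6=1 w4=0 w0=0 w5=0 w2=1 w1=1
t3.Δ0 w3=1 clk=1 w6=1 w4=0 w0=0 w5=0 w2=1 w1=1
t3.Δ1 w3=1 clk=0 w6=1 w4=0 w0=0 w5=0 w2=1 w1=1
t4.Δ0 w3=1 clk=0 w6=1 w4=0 w0=0 w5=0 w2=1 w1=1
t4.Δ1 w3=1 clk=1 w6=1 w4=0 w0=0 w5=0 w2=1 w1=1
t4.Δ2 w3=1 clk=1 w6=1 w4=0 w0=1 w5=0 w2=1 w1=1
t4.Δ3 w3=0 clk=1 w6=1 w4=1 w0=1 w5=0 w2=1 w1=1
t4.Δ4 w3=0 clk=1 w6=1 w4=0 w0=1 w5=0 w2=1 w1=0
t4.Δ5 w3=0 clk=1 w6=0 w4=0 w0=1 w5=0 w2=1 w1=1
t4.Δ6 w3=0 clk=1 w6=1 w4=0 w0=1 w5=0 w2=1 w1=1
t5.Δ0 w3=0 clk=1 w6=1 w4=0 w0=1 w5=0 w2=1 w1=1
t5.Δ1 w3=0 clk=0 w6=1 w4=0 w0=1 w5=0 w2=1 w1=1
t6.Δ0 w3=0 clk=0 w6=1 w4=0 w0=1 w5=0 w2=1 w1=1
t6.Δ1 w3=0 clk=1 w6=1 w4=0 w0=1 w5=0 w2=1 w1=1
t6.Δ2 w3=0 clk=1 w6=1 w4=0 w0=1 w5=1 w2=1 w1=1
t6.Δ3 w3=1 clk=1 w6=1 w4=0 w0=1 w5=1 w2=1 w1=1
t6.Δ4 w3=1 clk=1 w6=1 w4=1 w0=1 w5=1 w2=1 w1=1
t6.Δ5 w3=1 clk=1 w6=1 w4=1 w0=1 w5=1 w2=1 w1=0
t6.Δ6 w3=1 clk=1 w6=0 w4=1 w0=1 w5=1 w2=1 w1=0
t7.Δ0 w3=1 clk=1 w6=0 w4=1 w0=1 w5=1 w2=1 w1=0
t7.Δ1 w3=1 clk=0 w6=0 w4=1 w0=1 w5=1 w2=1 w1=0
t8.Δ0 w3=1 clk=0 w6=0 w4=1 w0=1 w5=1 w2=1 w1=0
t8.Δ1 w3=1 clk=1 w6=0 w4=1 w0=1 w5=1 w2=1 w1=0
t8.Δ2 w3=1 clk=1 w6=0 w4=1 w0=0 w5=1 w2=1 w1=0
t8.Δ3 w3=0 clk=1 w6=0 w4=0 w0=0 w5=1 w2=1 w1=0
t8.Δ4 w3=0 clk=1 w6=0 w4=0 w0=0 w5=1 w2=1 w1=1
t8.Δ5 w3=0 clk=1 w6=1 w4=0 w0=0 w5=1 w2=1 w1=1
t9.Δ0 w3=0 clk=1 w6=1 w4=0 w0=0 w5=1 w2=1 w1=1
t9.Δ1 w3=0 clk=0 w6=1 w4=0 w0=0 w5=1 w2=1 w1=1
t10.Δ0 w3=0 clk=0 w6=1 w4=0 w0=0 w5=1 w2=1 w1=1
t10.Δ1 w3=0 clk=1 w6=1 w4=0 w0=0 w5=1 w2=1 w1=1
t10.Δ2 w3=0 clk=1 w6=1 w4=0 w0=0 w5=0 w2=1 w1=1
t10.Δ3 w3=1 clk=1 w6=1 w4=0 w0=0 w5=0 w2=1 w1=1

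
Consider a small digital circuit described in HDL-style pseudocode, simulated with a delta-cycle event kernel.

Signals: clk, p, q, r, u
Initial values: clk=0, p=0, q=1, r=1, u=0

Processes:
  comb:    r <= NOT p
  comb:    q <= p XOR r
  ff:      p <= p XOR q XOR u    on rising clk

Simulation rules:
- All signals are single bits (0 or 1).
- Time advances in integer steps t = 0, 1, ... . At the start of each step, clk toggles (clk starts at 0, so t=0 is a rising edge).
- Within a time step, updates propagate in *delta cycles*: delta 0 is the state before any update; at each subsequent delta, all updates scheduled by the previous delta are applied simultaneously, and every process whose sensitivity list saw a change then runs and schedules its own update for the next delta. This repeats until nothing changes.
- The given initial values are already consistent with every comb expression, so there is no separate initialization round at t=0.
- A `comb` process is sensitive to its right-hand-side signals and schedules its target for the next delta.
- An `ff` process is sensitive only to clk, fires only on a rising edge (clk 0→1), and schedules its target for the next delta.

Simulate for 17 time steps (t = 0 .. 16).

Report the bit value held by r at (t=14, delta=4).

[bits: u,p,clk,r,q]
t=0: Δ0=00011 Δ1=00111 Δ2=01111 Δ3=01100 Δ4=01101 | 4Δ
t=1: Δ0=01101 Δ1=01001 | 1Δ
t=2: Δ0=01001 Δ1=01101 Δ2=00101 Δ3=00110 Δ4=00111 | 4Δ
t=3: Δ0=00111 Δ1=00011 | 1Δ
t=4: Δ0=00011 Δ1=00111 Δ2=01111 Δ3=01100 Δ4=01101 | 4Δ
t=5: Δ0=01101 Δ1=01001 | 1Δ
t=6: Δ0=01001 Δ1=01101 Δ2=00101 Δ3=00110 Δ4=00111 | 4Δ
t=7: Δ0=00111 Δ1=00011 | 1Δ
t=8: Δ0=00011 Δ1=00111 Δ2=01111 Δ3=01100 Δ4=01101 | 4Δ
t=9: Δ0=01101 Δ1=01001 | 1Δ
t=10: Δ0=01001 Δ1=01101 Δ2=00101 Δ3=00110 Δ4=00111 | 4Δ
t=11: Δ0=00111 Δ1=00011 | 1Δ
t=12: Δ0=00011 Δ1=00111 Δ2=01111 Δ3=01100 Δ4=01101 | 4Δ
t=13: Δ0=01101 Δ1=01001 | 1Δ
t=14: Δ0=01001 Δ1=01101 Δ2=00101 Δ3=00110 Δ4=00111 | 4Δ
t=15: Δ0=00111 Δ1=00011 | 1Δ
t=16: Δ0=00011 Δ1=00111 Δ2=01111 Δ3=01100 Δ4=01101 | 4Δ

1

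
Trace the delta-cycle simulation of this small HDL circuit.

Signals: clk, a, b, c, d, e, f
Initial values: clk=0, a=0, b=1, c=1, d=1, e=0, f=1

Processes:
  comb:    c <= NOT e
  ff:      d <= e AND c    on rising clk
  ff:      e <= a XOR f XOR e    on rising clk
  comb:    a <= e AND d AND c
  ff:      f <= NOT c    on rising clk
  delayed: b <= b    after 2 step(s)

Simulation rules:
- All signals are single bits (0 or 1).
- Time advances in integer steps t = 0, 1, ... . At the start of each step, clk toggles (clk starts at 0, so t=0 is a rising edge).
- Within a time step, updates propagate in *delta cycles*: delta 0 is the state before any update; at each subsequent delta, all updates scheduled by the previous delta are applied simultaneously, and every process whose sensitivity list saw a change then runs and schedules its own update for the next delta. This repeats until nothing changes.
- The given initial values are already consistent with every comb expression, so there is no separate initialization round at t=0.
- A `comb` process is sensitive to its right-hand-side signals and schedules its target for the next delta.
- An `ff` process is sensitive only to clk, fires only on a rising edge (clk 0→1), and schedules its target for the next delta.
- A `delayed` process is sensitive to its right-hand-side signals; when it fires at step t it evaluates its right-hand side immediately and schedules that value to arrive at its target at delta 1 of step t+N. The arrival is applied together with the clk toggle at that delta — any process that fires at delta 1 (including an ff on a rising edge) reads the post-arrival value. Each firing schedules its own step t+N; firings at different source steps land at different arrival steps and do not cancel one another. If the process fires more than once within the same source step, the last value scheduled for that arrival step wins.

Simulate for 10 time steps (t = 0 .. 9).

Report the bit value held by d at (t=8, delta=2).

[bits: a,clk,d,f,c,e,b]
t=0: Δ0=0011101 Δ1=0111101 Δ2=0100111 Δ3=0100011 | 3Δ
t=1: Δ0=0100011 Δ1=0000011 | 1Δ
t=2: Δ0=0000011 Δ1=0100011 Δ2=0101011 | 2Δ
t=3: Δ0=0101011 Δ1=0001011 | 1Δ
t=4: Δ0=0001011 Δ1=0101011 Δ2=0101001 Δ3=0101101 | 3Δ
t=5: Δ0=0101101 Δ1=0001101 | 1Δ
t=6: Δ0=0001101 Δ1=0101101 Δ2=0100111 Δ3=0100011 | 3Δ
t=7: Δ0=0100011 Δ1=0000011 | 1Δ
t=8: Δ0=0000011 Δ1=0100011 Δ2=0101011 | 2Δ
t=9: Δ0=0101011 Δ1=0001011 | 1Δ

0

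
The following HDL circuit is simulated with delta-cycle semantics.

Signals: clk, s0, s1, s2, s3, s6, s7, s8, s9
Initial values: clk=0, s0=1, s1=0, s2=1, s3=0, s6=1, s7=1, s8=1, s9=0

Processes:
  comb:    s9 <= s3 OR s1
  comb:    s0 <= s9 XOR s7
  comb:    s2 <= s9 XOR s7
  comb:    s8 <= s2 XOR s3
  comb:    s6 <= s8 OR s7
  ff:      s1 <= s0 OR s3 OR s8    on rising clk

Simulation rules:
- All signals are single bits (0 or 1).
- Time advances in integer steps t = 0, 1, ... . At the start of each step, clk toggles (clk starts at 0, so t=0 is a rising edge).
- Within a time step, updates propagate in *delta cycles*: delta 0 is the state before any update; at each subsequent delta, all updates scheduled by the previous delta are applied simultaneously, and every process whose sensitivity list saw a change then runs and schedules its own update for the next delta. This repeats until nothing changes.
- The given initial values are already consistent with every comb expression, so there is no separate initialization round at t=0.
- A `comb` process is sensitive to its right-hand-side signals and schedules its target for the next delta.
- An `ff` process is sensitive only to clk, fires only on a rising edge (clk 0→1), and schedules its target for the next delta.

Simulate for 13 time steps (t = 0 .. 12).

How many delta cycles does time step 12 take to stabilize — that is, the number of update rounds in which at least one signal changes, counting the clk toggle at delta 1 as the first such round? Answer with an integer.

5

t=0 Δ0: s2=1 s3=0 clk=0 s9=0 s6=1 s7=1 s0=1 s8=1 s1=0
  Δ1: clk:0→1
  Δ2: s1:0→1
  Δ3: s9:0→1
  Δ4: s2:1→0, s0:1→0
  Δ5: s8:1→0
  (5Δ to stable)
t=1 Δ0: s2=0 s3=0 clk=1 s9=1 s6=1 s7=1 s0=0 s8=0 s1=1
  Δ1: clk:1→0
  (1Δ to stable)
t=2 Δ0: s2=0 s3=0 clk=0 s9=1 s6=1 s7=1 s0=0 s8=0 s1=1
  Δ1: clk:0→1
  Δ2: s1:1→0
  Δ3: s9:1→0
  Δ4: s2:0→1, s0:0→1
  Δ5: s8:0→1
  (5Δ to stable)
t=3 Δ0: s2=1 s3=0 clk=1 s9=0 s6=1 s7=1 s0=1 s8=1 s1=0
  Δ1: clk:1→0
  (1Δ to stable)
t=4 Δ0: s2=1 s3=0 clk=0 s9=0 s6=1 s7=1 s0=1 s8=1 s1=0
  Δ1: clk:0→1
  Δ2: s1:0→1
  Δ3: s9:0→1
  Δ4: s2:1→0, s0:1→0
  Δ5: s8:1→0
  (5Δ to stable)
t=5 Δ0: s2=0 s3=0 clk=1 s9=1 s6=1 s7=1 s0=0 s8=0 s1=1
  Δ1: clk:1→0
  (1Δ to stable)
t=6 Δ0: s2=0 s3=0 clk=0 s9=1 s6=1 s7=1 s0=0 s8=0 s1=1
  Δ1: clk:0→1
  Δ2: s1:1→0
  Δ3: s9:1→0
  Δ4: s2:0→1, s0:0→1
  Δ5: s8:0→1
  (5Δ to stable)
t=7 Δ0: s2=1 s3=0 clk=1 s9=0 s6=1 s7=1 s0=1 s8=1 s1=0
  Δ1: clk:1→0
  (1Δ to stable)
t=8 Δ0: s2=1 s3=0 clk=0 s9=0 s6=1 s7=1 s0=1 s8=1 s1=0
  Δ1: clk:0→1
  Δ2: s1:0→1
  Δ3: s9:0→1
  Δ4: s2:1→0, s0:1→0
  Δ5: s8:1→0
  (5Δ to stable)
t=9 Δ0: s2=0 s3=0 clk=1 s9=1 s6=1 s7=1 s0=0 s8=0 s1=1
  Δ1: clk:1→0
  (1Δ to stable)
t=10 Δ0: s2=0 s3=0 clk=0 s9=1 s6=1 s7=1 s0=0 s8=0 s1=1
  Δ1: clk:0→1
  Δ2: s1:1→0
  Δ3: s9:1→0
  Δ4: s2:0→1, s0:0→1
  Δ5: s8:0→1
  (5Δ to stable)
t=11 Δ0: s2=1 s3=0 clk=1 s9=0 s6=1 s7=1 s0=1 s8=1 s1=0
  Δ1: clk:1→0
  (1Δ to stable)
t=12 Δ0: s2=1 s3=0 clk=0 s9=0 s6=1 s7=1 s0=1 s8=1 s1=0
  Δ1: clk:0→1
  Δ2: s1:0→1
  Δ3: s9:0→1
  Δ4: s2:1→0, s0:1→0
  Δ5: s8:1→0
  (5Δ to stable)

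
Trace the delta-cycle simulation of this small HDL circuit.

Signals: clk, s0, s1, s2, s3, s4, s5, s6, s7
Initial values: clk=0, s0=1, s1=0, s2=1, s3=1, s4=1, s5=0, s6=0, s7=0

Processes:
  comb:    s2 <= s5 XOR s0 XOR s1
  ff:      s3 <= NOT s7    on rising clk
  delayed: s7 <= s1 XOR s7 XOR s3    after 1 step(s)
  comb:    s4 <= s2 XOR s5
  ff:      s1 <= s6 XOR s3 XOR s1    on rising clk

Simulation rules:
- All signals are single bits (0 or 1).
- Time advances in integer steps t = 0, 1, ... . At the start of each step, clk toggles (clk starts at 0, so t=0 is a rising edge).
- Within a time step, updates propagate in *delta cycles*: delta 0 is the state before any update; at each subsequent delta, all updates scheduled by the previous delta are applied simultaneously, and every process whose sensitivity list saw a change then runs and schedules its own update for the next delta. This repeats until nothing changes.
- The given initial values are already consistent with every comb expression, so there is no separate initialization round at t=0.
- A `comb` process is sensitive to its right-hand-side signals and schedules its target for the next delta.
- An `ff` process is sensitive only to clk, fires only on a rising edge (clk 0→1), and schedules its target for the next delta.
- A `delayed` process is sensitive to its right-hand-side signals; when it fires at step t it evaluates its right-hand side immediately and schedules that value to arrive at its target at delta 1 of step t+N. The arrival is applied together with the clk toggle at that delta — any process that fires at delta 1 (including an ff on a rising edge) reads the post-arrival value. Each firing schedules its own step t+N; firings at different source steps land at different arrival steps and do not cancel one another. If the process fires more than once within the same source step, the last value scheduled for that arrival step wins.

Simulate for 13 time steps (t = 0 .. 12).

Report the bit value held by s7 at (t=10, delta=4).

t=0 Δ0: s5=0 clk=0 s7=0 s0=1 s6=0 s2=1 s1=0 s3=1 s4=1
  Δ1: clk:0→1
  Δ2: s1:0→1
  Δ3: s2:1→0
  Δ4: s4:1→0
  (4Δ to stable)
t=1 Δ0: s5=0 clk=1 s7=0 s0=1 s6=0 s2=0 s1=1 s3=1 s4=0
  Δ1: clk:1→0
  (1Δ to stable)
t=2 Δ0: s5=0 clk=0 s7=0 s0=1 s6=0 s2=0 s1=1 s3=1 s4=0
  Δ1: clk:0→1
  Δ2: s1:1→0
  Δ3: s2:0→1
  Δ4: s4:0→1
  (4Δ to stable)
t=3 Δ0: s5=0 clk=1 s7=0 s0=1 s6=0 s2=1 s1=0 s3=1 s4=1
  Δ1: clk:1→0, s7:0→1
  (1Δ to stable)
t=4 Δ0: s5=0 clk=0 s7=1 s0=1 s6=0 s2=1 s1=0 s3=1 s4=1
  Δ1: clk:0→1, s7:1→0
  Δ2: s1:0→1
  Δ3: s2:1→0
  Δ4: s4:1→0
  (4Δ to stable)
t=5 Δ0: s5=0 clk=1 s7=0 s0=1 s6=0 s2=0 s1=1 s3=1 s4=0
  Δ1: clk:1→0
  (1Δ to stable)
t=6 Δ0: s5=0 clk=0 s7=0 s0=1 s6=0 s2=0 s1=1 s3=1 s4=0
  Δ1: clk:0→1
  Δ2: s1:1→0
  Δ3: s2:0→1
  Δ4: s4:0→1
  (4Δ to stable)
t=7 Δ0: s5=0 clk=1 s7=0 s0=1 s6=0 s2=1 s1=0 s3=1 s4=1
  Δ1: clk:1→0, s7:0→1
  (1Δ to stable)
t=8 Δ0: s5=0 clk=0 s7=1 s0=1 s6=0 s2=1 s1=0 s3=1 s4=1
  Δ1: clk:0→1, s7:1→0
  Δ2: s1:0→1
  Δ3: s2:1→0
  Δ4: s4:1→0
  (4Δ to stable)
t=9 Δ0: s5=0 clk=1 s7=0 s0=1 s6=0 s2=0 s1=1 s3=1 s4=0
  Δ1: clk:1→0
  (1Δ to stable)
t=10 Δ0: s5=0 clk=0 s7=0 s0=1 s6=0 s2=0 s1=1 s3=1 s4=0
  Δ1: clk:0→1
  Δ2: s1:1→0
  Δ3: s2:0→1
  Δ4: s4:0→1
  (4Δ to stable)
t=11 Δ0: s5=0 clk=1 s7=0 s0=1 s6=0 s2=1 s1=0 s3=1 s4=1
  Δ1: clk:1→0, s7:0→1
  (1Δ to stable)
t=12 Δ0: s5=0 clk=0 s7=1 s0=1 s6=0 s2=1 s1=0 s3=1 s4=1
  Δ1: clk:0→1, s7:1→0
  Δ2: s1:0→1
  Δ3: s2:1→0
  Δ4: s4:1→0
  (4Δ to stable)

0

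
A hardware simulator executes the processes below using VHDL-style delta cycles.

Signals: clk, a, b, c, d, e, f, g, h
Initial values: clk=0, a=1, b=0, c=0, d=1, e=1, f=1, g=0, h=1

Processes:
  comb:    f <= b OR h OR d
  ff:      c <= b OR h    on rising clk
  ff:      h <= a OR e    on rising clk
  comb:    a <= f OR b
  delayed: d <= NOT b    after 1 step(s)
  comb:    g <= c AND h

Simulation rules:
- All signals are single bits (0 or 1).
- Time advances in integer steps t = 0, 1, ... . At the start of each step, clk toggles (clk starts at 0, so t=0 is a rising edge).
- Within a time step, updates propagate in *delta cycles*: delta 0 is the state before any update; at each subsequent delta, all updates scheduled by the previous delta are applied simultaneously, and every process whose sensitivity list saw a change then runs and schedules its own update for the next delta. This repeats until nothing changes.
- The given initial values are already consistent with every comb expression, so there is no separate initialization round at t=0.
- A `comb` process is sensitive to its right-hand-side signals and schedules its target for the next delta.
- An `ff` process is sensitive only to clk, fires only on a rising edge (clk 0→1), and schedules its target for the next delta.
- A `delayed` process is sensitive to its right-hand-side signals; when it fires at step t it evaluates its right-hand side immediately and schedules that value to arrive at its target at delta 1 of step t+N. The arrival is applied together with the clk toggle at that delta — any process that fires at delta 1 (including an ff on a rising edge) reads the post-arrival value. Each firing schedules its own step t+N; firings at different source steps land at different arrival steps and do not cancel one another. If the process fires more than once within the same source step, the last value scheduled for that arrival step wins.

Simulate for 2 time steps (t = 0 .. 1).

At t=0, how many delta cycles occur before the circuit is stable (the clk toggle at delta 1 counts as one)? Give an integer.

[bits: c,a,f,e,h,g,clk,d,b]
t=0: Δ0=011110010 Δ1=011110110 Δ2=111110110 Δ3=111111110 | 3Δ
t=1: Δ0=111111110 Δ1=111111010 | 1Δ

3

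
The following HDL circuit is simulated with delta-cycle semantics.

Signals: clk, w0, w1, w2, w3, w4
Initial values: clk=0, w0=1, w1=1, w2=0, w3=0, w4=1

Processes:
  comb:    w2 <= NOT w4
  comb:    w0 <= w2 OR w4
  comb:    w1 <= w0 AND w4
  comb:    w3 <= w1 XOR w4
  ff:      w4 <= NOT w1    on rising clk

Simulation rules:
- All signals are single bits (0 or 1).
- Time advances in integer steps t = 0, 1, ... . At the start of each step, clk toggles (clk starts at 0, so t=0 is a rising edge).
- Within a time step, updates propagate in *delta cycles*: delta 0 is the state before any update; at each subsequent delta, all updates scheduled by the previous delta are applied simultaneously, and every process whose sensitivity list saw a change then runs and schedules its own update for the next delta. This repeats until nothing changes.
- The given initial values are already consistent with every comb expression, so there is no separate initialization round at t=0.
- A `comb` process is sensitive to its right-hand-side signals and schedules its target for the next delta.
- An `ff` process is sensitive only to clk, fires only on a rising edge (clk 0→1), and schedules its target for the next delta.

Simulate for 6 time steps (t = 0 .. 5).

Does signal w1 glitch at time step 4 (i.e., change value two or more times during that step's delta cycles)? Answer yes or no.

no

t0.Δ0 w0=1 w3=0 w2=0 w1=1 clk=0 w4=1
t0.Δ1 w0=1 w3=0 w2=0 w1=1 clk=1 w4=1
t0.Δ2 w0=1 w3=0 w2=0 w1=1 clk=1 w4=0
t0.Δ3 w0=0 w3=1 w2=1 w1=0 clk=1 w4=0
t0.Δ4 w0=1 w3=0 w2=1 w1=0 clk=1 w4=0
t1.Δ0 w0=1 w3=0 w2=1 w1=0 clk=1 w4=0
t1.Δ1 w0=1 w3=0 w2=1 w1=0 clk=0 w4=0
t2.Δ0 w0=1 w3=0 w2=1 w1=0 clk=0 w4=0
t2.Δ1 w0=1 w3=0 w2=1 w1=0 clk=1 w4=0
t2.Δ2 w0=1 w3=0 w2=1 w1=0 clk=1 w4=1
t2.Δ3 w0=1 w3=1 w2=0 w1=1 clk=1 w4=1
t2.Δ4 w0=1 w3=0 w2=0 w1=1 clk=1 w4=1
t3.Δ0 w0=1 w3=0 w2=0 w1=1 clk=1 w4=1
t3.Δ1 w0=1 w3=0 w2=0 w1=1 clk=0 w4=1
t4.Δ0 w0=1 w3=0 w2=0 w1=1 clk=0 w4=1
t4.Δ1 w0=1 w3=0 w2=0 w1=1 clk=1 w4=1
t4.Δ2 w0=1 w3=0 w2=0 w1=1 clk=1 w4=0
t4.Δ3 w0=0 w3=1 w2=1 w1=0 clk=1 w4=0
t4.Δ4 w0=1 w3=0 w2=1 w1=0 clk=1 w4=0
t5.Δ0 w0=1 w3=0 w2=1 w1=0 clk=1 w4=0
t5.Δ1 w0=1 w3=0 w2=1 w1=0 clk=0 w4=0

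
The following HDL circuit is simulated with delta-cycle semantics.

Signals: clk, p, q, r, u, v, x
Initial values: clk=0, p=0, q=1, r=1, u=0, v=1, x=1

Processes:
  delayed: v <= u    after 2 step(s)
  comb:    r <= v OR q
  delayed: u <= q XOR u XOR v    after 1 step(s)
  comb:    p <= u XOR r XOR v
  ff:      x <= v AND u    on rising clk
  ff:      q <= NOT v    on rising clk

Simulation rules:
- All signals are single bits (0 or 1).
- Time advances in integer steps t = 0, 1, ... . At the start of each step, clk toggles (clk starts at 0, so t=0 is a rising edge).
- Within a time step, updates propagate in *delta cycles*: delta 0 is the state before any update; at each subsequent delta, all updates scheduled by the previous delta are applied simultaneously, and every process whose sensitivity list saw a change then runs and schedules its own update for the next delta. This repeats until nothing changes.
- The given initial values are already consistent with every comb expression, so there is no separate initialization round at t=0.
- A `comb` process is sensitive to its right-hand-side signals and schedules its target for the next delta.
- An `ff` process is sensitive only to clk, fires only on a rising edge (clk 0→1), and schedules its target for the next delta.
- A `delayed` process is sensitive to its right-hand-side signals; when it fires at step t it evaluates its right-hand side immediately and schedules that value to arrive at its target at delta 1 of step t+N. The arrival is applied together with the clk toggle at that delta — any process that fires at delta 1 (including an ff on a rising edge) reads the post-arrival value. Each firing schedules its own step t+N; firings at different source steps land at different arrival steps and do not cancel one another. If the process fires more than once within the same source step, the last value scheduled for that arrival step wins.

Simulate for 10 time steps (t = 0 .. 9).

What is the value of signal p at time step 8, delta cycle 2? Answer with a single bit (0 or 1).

[bits: r,clk,p,q,u,v,x]
t=0: Δ0=1001011 Δ1=1101011 Δ2=1100010 | 2Δ
t=1: Δ0=1100010 Δ1=1000110 Δ2=1010110 | 2Δ
t=2: Δ0=1010110 Δ1=1110010 Δ2=1100010 | 2Δ
t=3: Δ0=1100010 Δ1=1000110 Δ2=1010110 | 2Δ
t=4: Δ0=1010110 Δ1=1110000 Δ2=0111000 Δ3=1101000 Δ4=1111000 | 4Δ
t=5: Δ0=1111000 Δ1=1011110 | 1Δ
t=6: Δ0=1011110 Δ1=1111100 Δ2=1101100 | 2Δ
t=7: Δ0=1101100 Δ1=1001010 | 1Δ
t=8: Δ0=1001010 Δ1=1101010 Δ2=1100010 | 2Δ
t=9: Δ0=1100010 Δ1=1000100 Δ2=0000100 Δ3=0010100 | 3Δ

0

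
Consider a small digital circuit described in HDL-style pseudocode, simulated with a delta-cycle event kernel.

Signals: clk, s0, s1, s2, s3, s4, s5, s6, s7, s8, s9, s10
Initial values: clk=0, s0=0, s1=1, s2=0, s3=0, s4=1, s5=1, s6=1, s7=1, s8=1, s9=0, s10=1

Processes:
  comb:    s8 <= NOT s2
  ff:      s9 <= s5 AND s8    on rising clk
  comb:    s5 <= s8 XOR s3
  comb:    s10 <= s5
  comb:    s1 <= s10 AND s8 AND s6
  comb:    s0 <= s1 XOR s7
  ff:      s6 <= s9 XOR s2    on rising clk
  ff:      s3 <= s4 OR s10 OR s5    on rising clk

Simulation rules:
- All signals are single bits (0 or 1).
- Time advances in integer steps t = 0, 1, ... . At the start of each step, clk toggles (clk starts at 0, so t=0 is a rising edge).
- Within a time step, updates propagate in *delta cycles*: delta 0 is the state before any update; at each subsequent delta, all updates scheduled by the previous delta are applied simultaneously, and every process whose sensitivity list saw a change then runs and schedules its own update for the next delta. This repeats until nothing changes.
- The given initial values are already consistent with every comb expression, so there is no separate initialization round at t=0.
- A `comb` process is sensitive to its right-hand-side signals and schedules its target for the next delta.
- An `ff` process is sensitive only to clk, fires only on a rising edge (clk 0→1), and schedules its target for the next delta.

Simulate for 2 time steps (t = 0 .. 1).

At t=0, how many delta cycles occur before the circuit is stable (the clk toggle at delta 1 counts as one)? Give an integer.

4

[bits: s8,s2,s9,s10,clk,s3,s0,s1,s4,s6,s7,s5]
t=0: Δ0=100100011111 Δ1=100110011111 Δ2=101111011011 Δ3=101111001010 Δ4=101011101010 | 4Δ
t=1: Δ0=101011101010 Δ1=101001101010 | 1Δ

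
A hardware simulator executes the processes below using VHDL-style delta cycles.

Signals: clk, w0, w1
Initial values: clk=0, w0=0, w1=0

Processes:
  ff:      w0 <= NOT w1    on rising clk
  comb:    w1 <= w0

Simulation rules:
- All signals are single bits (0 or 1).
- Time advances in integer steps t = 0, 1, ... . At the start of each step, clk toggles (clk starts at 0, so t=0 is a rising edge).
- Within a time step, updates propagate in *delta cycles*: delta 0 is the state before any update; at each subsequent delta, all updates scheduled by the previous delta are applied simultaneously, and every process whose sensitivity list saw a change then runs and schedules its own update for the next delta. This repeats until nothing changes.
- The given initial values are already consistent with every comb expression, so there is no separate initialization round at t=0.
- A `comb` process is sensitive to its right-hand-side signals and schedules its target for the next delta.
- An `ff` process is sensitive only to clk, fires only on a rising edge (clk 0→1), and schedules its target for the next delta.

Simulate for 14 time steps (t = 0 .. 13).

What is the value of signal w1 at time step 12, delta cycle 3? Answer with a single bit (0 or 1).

1

[bits: w1,clk,w0]
t=0: Δ0=000 Δ1=010 Δ2=011 Δ3=111 | 3Δ
t=1: Δ0=111 Δ1=101 | 1Δ
t=2: Δ0=101 Δ1=111 Δ2=110 Δ3=010 | 3Δ
t=3: Δ0=010 Δ1=000 | 1Δ
t=4: Δ0=000 Δ1=010 Δ2=011 Δ3=111 | 3Δ
t=5: Δ0=111 Δ1=101 | 1Δ
t=6: Δ0=101 Δ1=111 Δ2=110 Δ3=010 | 3Δ
t=7: Δ0=010 Δ1=000 | 1Δ
t=8: Δ0=000 Δ1=010 Δ2=011 Δ3=111 | 3Δ
t=9: Δ0=111 Δ1=101 | 1Δ
t=10: Δ0=101 Δ1=111 Δ2=110 Δ3=010 | 3Δ
t=11: Δ0=010 Δ1=000 | 1Δ
t=12: Δ0=000 Δ1=010 Δ2=011 Δ3=111 | 3Δ
t=13: Δ0=111 Δ1=101 | 1Δ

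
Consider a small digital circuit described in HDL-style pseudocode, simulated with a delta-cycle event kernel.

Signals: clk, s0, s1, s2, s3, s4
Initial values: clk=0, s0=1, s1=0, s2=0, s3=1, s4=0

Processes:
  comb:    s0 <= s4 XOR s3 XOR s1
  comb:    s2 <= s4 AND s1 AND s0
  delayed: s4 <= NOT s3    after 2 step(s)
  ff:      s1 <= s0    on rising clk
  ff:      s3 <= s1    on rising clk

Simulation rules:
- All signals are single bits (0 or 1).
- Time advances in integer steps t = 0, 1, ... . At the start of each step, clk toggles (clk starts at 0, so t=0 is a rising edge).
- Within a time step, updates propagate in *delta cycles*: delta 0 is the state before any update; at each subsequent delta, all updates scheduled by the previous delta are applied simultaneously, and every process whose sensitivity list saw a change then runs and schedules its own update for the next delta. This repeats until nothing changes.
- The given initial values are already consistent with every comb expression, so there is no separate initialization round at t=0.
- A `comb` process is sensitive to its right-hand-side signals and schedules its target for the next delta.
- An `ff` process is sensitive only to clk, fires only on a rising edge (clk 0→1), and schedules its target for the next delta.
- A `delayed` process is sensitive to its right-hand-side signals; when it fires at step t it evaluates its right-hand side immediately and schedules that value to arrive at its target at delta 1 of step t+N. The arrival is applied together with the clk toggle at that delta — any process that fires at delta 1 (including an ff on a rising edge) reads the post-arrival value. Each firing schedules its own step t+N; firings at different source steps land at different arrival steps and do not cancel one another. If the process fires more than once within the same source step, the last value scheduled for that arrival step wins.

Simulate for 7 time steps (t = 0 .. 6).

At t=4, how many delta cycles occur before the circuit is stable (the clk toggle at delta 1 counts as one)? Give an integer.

2

t0.Δ0 s3=1 clk=0 s0=1 s2=0 s4=0 s1=0
t0.Δ1 s3=1 clk=1 s0=1 s2=0 s4=0 s1=0
t0.Δ2 s3=0 clk=1 s0=1 s2=0 s4=0 s1=1
t1.Δ0 s3=0 clk=1 s0=1 s2=0 s4=0 s1=1
t1.Δ1 s3=0 clk=0 s0=1 s2=0 s4=0 s1=1
t2.Δ0 s3=0 clk=0 s0=1 s2=0 s4=0 s1=1
t2.Δ1 s3=0 clk=1 s0=1 s2=0 s4=1 s1=1
t2.Δ2 s3=1 clk=1 s0=0 s2=1 s4=1 s1=1
t2.Δ3 s3=1 clk=1 s0=1 s2=0 s4=1 s1=1
t2.Δ4 s3=1 clk=1 s0=1 s2=1 s4=1 s1=1
t3.Δ0 s3=1 clk=1 s0=1 s2=1 s4=1 s1=1
t3.Δ1 s3=1 clk=0 s0=1 s2=1 s4=1 s1=1
t4.Δ0 s3=1 clk=0 s0=1 s2=1 s4=1 s1=1
t4.Δ1 s3=1 clk=1 s0=1 s2=1 s4=0 s1=1
t4.Δ2 s3=1 clk=1 s0=0 s2=0 s4=0 s1=1
t5.Δ0 s3=1 clk=1 s0=0 s2=0 s4=0 s1=1
t5.Δ1 s3=1 clk=0 s0=0 s2=0 s4=0 s1=1
t6.Δ0 s3=1 clk=0 s0=0 s2=0 s4=0 s1=1
t6.Δ1 s3=1 clk=1 s0=0 s2=0 s4=0 s1=1
t6.Δ2 s3=1 clk=1 s0=0 s2=0 s4=0 s1=0
t6.Δ3 s3=1 clk=1 s0=1 s2=0 s4=0 s1=0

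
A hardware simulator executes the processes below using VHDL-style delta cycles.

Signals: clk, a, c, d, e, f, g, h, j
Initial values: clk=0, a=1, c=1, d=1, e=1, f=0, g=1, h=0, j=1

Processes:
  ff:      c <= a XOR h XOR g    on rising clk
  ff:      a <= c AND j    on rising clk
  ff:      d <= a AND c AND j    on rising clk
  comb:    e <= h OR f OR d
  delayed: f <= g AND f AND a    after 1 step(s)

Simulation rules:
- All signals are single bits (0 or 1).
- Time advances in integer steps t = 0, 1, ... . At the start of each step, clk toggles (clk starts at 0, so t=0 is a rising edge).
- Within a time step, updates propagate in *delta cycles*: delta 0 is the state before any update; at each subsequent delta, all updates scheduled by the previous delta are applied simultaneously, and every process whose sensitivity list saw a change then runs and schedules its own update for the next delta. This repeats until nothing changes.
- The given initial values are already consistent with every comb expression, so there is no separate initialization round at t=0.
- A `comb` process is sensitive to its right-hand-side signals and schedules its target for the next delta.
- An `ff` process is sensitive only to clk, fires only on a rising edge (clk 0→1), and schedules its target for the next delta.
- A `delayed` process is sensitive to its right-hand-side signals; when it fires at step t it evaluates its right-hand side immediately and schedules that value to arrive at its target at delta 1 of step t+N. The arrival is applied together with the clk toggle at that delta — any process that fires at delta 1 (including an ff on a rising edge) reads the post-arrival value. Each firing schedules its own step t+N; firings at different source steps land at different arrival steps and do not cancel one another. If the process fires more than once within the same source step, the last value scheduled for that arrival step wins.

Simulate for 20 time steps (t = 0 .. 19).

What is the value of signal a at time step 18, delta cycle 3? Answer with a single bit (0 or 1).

[bits: d,j,h,f,a,c,g,clk,e]
t=0: Δ0=110011101 Δ1=110011111 Δ2=110010111 | 2Δ
t=1: Δ0=110010111 Δ1=110010101 | 1Δ
t=2: Δ0=110010101 Δ1=110010111 Δ2=010000111 Δ3=010000110 | 3Δ
t=3: Δ0=010000110 Δ1=010000100 | 1Δ
t=4: Δ0=010000100 Δ1=010000110 Δ2=010001110 | 2Δ
t=5: Δ0=010001110 Δ1=010001100 | 1Δ
t=6: Δ0=010001100 Δ1=010001110 Δ2=010011110 | 2Δ
t=7: Δ0=010011110 Δ1=010011100 | 1Δ
t=8: Δ0=010011100 Δ1=010011110 Δ2=110010110 Δ3=110010111 | 3Δ
t=9: Δ0=110010111 Δ1=110010101 | 1Δ
t=10: Δ0=110010101 Δ1=110010111 Δ2=010000111 Δ3=010000110 | 3Δ
t=11: Δ0=010000110 Δ1=010000100 | 1Δ
t=12: Δ0=010000100 Δ1=010000110 Δ2=010001110 | 2Δ
t=13: Δ0=010001110 Δ1=010001100 | 1Δ
t=14: Δ0=010001100 Δ1=010001110 Δ2=010011110 | 2Δ
t=15: Δ0=010011110 Δ1=010011100 | 1Δ
t=16: Δ0=010011100 Δ1=010011110 Δ2=110010110 Δ3=110010111 | 3Δ
t=17: Δ0=110010111 Δ1=110010101 | 1Δ
t=18: Δ0=110010101 Δ1=110010111 Δ2=010000111 Δ3=010000110 | 3Δ
t=19: Δ0=010000110 Δ1=010000100 | 1Δ

0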